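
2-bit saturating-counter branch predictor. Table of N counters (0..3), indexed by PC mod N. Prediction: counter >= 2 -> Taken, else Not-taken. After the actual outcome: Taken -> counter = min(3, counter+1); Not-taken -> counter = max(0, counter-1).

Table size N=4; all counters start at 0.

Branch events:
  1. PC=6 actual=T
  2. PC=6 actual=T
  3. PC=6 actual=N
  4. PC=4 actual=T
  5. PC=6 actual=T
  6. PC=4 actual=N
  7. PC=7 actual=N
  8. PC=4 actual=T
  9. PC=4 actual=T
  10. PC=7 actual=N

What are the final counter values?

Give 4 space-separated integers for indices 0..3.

Ev 1: PC=6 idx=2 pred=N actual=T -> ctr[2]=1
Ev 2: PC=6 idx=2 pred=N actual=T -> ctr[2]=2
Ev 3: PC=6 idx=2 pred=T actual=N -> ctr[2]=1
Ev 4: PC=4 idx=0 pred=N actual=T -> ctr[0]=1
Ev 5: PC=6 idx=2 pred=N actual=T -> ctr[2]=2
Ev 6: PC=4 idx=0 pred=N actual=N -> ctr[0]=0
Ev 7: PC=7 idx=3 pred=N actual=N -> ctr[3]=0
Ev 8: PC=4 idx=0 pred=N actual=T -> ctr[0]=1
Ev 9: PC=4 idx=0 pred=N actual=T -> ctr[0]=2
Ev 10: PC=7 idx=3 pred=N actual=N -> ctr[3]=0

Answer: 2 0 2 0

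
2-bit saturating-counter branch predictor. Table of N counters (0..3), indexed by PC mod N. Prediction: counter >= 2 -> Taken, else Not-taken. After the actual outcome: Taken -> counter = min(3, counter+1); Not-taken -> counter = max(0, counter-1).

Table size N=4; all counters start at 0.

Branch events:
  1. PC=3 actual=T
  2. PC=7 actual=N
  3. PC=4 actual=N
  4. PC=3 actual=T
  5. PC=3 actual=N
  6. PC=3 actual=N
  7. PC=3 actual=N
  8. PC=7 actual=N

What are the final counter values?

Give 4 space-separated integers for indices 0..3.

Ev 1: PC=3 idx=3 pred=N actual=T -> ctr[3]=1
Ev 2: PC=7 idx=3 pred=N actual=N -> ctr[3]=0
Ev 3: PC=4 idx=0 pred=N actual=N -> ctr[0]=0
Ev 4: PC=3 idx=3 pred=N actual=T -> ctr[3]=1
Ev 5: PC=3 idx=3 pred=N actual=N -> ctr[3]=0
Ev 6: PC=3 idx=3 pred=N actual=N -> ctr[3]=0
Ev 7: PC=3 idx=3 pred=N actual=N -> ctr[3]=0
Ev 8: PC=7 idx=3 pred=N actual=N -> ctr[3]=0

Answer: 0 0 0 0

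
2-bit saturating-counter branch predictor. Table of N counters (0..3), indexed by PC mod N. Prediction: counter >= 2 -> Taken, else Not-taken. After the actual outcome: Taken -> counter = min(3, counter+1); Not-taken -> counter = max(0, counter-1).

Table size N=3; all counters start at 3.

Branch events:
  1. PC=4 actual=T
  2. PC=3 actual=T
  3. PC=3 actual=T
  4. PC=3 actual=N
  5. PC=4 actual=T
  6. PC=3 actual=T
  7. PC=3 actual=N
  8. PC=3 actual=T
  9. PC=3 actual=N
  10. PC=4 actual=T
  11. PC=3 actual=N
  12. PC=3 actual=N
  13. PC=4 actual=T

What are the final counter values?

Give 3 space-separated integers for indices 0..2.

Answer: 0 3 3

Derivation:
Ev 1: PC=4 idx=1 pred=T actual=T -> ctr[1]=3
Ev 2: PC=3 idx=0 pred=T actual=T -> ctr[0]=3
Ev 3: PC=3 idx=0 pred=T actual=T -> ctr[0]=3
Ev 4: PC=3 idx=0 pred=T actual=N -> ctr[0]=2
Ev 5: PC=4 idx=1 pred=T actual=T -> ctr[1]=3
Ev 6: PC=3 idx=0 pred=T actual=T -> ctr[0]=3
Ev 7: PC=3 idx=0 pred=T actual=N -> ctr[0]=2
Ev 8: PC=3 idx=0 pred=T actual=T -> ctr[0]=3
Ev 9: PC=3 idx=0 pred=T actual=N -> ctr[0]=2
Ev 10: PC=4 idx=1 pred=T actual=T -> ctr[1]=3
Ev 11: PC=3 idx=0 pred=T actual=N -> ctr[0]=1
Ev 12: PC=3 idx=0 pred=N actual=N -> ctr[0]=0
Ev 13: PC=4 idx=1 pred=T actual=T -> ctr[1]=3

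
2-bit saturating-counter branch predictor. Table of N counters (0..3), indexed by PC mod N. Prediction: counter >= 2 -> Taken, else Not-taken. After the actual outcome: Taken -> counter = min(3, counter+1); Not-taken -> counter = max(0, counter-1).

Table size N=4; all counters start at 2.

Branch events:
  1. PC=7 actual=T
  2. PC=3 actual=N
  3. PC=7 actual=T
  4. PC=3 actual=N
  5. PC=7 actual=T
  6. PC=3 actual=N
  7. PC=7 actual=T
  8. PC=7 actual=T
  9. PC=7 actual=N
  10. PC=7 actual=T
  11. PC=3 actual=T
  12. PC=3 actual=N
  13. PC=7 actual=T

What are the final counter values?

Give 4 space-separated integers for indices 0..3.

Answer: 2 2 2 3

Derivation:
Ev 1: PC=7 idx=3 pred=T actual=T -> ctr[3]=3
Ev 2: PC=3 idx=3 pred=T actual=N -> ctr[3]=2
Ev 3: PC=7 idx=3 pred=T actual=T -> ctr[3]=3
Ev 4: PC=3 idx=3 pred=T actual=N -> ctr[3]=2
Ev 5: PC=7 idx=3 pred=T actual=T -> ctr[3]=3
Ev 6: PC=3 idx=3 pred=T actual=N -> ctr[3]=2
Ev 7: PC=7 idx=3 pred=T actual=T -> ctr[3]=3
Ev 8: PC=7 idx=3 pred=T actual=T -> ctr[3]=3
Ev 9: PC=7 idx=3 pred=T actual=N -> ctr[3]=2
Ev 10: PC=7 idx=3 pred=T actual=T -> ctr[3]=3
Ev 11: PC=3 idx=3 pred=T actual=T -> ctr[3]=3
Ev 12: PC=3 idx=3 pred=T actual=N -> ctr[3]=2
Ev 13: PC=7 idx=3 pred=T actual=T -> ctr[3]=3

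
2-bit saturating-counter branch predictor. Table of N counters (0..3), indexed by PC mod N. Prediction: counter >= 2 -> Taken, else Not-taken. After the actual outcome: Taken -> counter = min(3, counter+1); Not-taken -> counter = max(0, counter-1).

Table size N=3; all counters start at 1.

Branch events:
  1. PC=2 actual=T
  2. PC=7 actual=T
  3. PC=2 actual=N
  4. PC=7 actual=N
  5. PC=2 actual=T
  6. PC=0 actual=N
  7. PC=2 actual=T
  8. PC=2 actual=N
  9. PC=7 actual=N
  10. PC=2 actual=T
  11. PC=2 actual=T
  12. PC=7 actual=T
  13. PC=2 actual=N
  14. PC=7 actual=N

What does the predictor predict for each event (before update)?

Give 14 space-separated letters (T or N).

Answer: N N T T N N T T N T T N T N

Derivation:
Ev 1: PC=2 idx=2 pred=N actual=T -> ctr[2]=2
Ev 2: PC=7 idx=1 pred=N actual=T -> ctr[1]=2
Ev 3: PC=2 idx=2 pred=T actual=N -> ctr[2]=1
Ev 4: PC=7 idx=1 pred=T actual=N -> ctr[1]=1
Ev 5: PC=2 idx=2 pred=N actual=T -> ctr[2]=2
Ev 6: PC=0 idx=0 pred=N actual=N -> ctr[0]=0
Ev 7: PC=2 idx=2 pred=T actual=T -> ctr[2]=3
Ev 8: PC=2 idx=2 pred=T actual=N -> ctr[2]=2
Ev 9: PC=7 idx=1 pred=N actual=N -> ctr[1]=0
Ev 10: PC=2 idx=2 pred=T actual=T -> ctr[2]=3
Ev 11: PC=2 idx=2 pred=T actual=T -> ctr[2]=3
Ev 12: PC=7 idx=1 pred=N actual=T -> ctr[1]=1
Ev 13: PC=2 idx=2 pred=T actual=N -> ctr[2]=2
Ev 14: PC=7 idx=1 pred=N actual=N -> ctr[1]=0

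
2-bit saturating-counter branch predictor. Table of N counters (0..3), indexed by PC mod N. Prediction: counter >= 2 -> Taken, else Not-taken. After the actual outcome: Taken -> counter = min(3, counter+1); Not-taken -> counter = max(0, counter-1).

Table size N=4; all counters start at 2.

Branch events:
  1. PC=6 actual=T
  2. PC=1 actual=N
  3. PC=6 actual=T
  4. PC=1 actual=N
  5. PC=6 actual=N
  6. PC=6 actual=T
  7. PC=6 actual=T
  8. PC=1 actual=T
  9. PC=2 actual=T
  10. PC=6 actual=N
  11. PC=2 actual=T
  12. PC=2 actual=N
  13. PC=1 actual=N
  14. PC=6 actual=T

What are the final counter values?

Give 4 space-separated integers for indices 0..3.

Ev 1: PC=6 idx=2 pred=T actual=T -> ctr[2]=3
Ev 2: PC=1 idx=1 pred=T actual=N -> ctr[1]=1
Ev 3: PC=6 idx=2 pred=T actual=T -> ctr[2]=3
Ev 4: PC=1 idx=1 pred=N actual=N -> ctr[1]=0
Ev 5: PC=6 idx=2 pred=T actual=N -> ctr[2]=2
Ev 6: PC=6 idx=2 pred=T actual=T -> ctr[2]=3
Ev 7: PC=6 idx=2 pred=T actual=T -> ctr[2]=3
Ev 8: PC=1 idx=1 pred=N actual=T -> ctr[1]=1
Ev 9: PC=2 idx=2 pred=T actual=T -> ctr[2]=3
Ev 10: PC=6 idx=2 pred=T actual=N -> ctr[2]=2
Ev 11: PC=2 idx=2 pred=T actual=T -> ctr[2]=3
Ev 12: PC=2 idx=2 pred=T actual=N -> ctr[2]=2
Ev 13: PC=1 idx=1 pred=N actual=N -> ctr[1]=0
Ev 14: PC=6 idx=2 pred=T actual=T -> ctr[2]=3

Answer: 2 0 3 2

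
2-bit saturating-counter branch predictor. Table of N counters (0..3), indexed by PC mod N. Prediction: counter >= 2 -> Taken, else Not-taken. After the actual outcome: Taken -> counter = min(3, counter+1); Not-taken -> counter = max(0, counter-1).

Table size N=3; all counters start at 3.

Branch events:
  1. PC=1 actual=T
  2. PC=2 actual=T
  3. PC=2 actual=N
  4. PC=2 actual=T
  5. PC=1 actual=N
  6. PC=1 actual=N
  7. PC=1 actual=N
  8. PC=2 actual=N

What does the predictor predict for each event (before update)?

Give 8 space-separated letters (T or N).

Answer: T T T T T T N T

Derivation:
Ev 1: PC=1 idx=1 pred=T actual=T -> ctr[1]=3
Ev 2: PC=2 idx=2 pred=T actual=T -> ctr[2]=3
Ev 3: PC=2 idx=2 pred=T actual=N -> ctr[2]=2
Ev 4: PC=2 idx=2 pred=T actual=T -> ctr[2]=3
Ev 5: PC=1 idx=1 pred=T actual=N -> ctr[1]=2
Ev 6: PC=1 idx=1 pred=T actual=N -> ctr[1]=1
Ev 7: PC=1 idx=1 pred=N actual=N -> ctr[1]=0
Ev 8: PC=2 idx=2 pred=T actual=N -> ctr[2]=2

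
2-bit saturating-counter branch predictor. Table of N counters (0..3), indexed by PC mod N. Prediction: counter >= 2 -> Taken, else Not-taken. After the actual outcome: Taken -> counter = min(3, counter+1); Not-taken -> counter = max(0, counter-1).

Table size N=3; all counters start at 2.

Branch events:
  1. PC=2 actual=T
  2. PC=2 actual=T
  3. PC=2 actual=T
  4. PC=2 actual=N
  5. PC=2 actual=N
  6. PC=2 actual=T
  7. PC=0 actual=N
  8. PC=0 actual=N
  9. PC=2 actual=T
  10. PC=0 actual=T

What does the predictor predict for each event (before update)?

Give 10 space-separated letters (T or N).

Ev 1: PC=2 idx=2 pred=T actual=T -> ctr[2]=3
Ev 2: PC=2 idx=2 pred=T actual=T -> ctr[2]=3
Ev 3: PC=2 idx=2 pred=T actual=T -> ctr[2]=3
Ev 4: PC=2 idx=2 pred=T actual=N -> ctr[2]=2
Ev 5: PC=2 idx=2 pred=T actual=N -> ctr[2]=1
Ev 6: PC=2 idx=2 pred=N actual=T -> ctr[2]=2
Ev 7: PC=0 idx=0 pred=T actual=N -> ctr[0]=1
Ev 8: PC=0 idx=0 pred=N actual=N -> ctr[0]=0
Ev 9: PC=2 idx=2 pred=T actual=T -> ctr[2]=3
Ev 10: PC=0 idx=0 pred=N actual=T -> ctr[0]=1

Answer: T T T T T N T N T N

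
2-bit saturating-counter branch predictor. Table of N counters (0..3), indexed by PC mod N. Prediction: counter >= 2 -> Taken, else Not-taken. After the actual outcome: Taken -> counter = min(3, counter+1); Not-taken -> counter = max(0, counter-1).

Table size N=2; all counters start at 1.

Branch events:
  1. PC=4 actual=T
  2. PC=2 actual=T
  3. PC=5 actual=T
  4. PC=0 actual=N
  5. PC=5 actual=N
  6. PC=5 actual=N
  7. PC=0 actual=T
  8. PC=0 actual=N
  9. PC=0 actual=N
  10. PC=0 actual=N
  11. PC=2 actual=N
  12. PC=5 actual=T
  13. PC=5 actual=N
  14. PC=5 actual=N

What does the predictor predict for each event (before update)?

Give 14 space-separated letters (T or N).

Ev 1: PC=4 idx=0 pred=N actual=T -> ctr[0]=2
Ev 2: PC=2 idx=0 pred=T actual=T -> ctr[0]=3
Ev 3: PC=5 idx=1 pred=N actual=T -> ctr[1]=2
Ev 4: PC=0 idx=0 pred=T actual=N -> ctr[0]=2
Ev 5: PC=5 idx=1 pred=T actual=N -> ctr[1]=1
Ev 6: PC=5 idx=1 pred=N actual=N -> ctr[1]=0
Ev 7: PC=0 idx=0 pred=T actual=T -> ctr[0]=3
Ev 8: PC=0 idx=0 pred=T actual=N -> ctr[0]=2
Ev 9: PC=0 idx=0 pred=T actual=N -> ctr[0]=1
Ev 10: PC=0 idx=0 pred=N actual=N -> ctr[0]=0
Ev 11: PC=2 idx=0 pred=N actual=N -> ctr[0]=0
Ev 12: PC=5 idx=1 pred=N actual=T -> ctr[1]=1
Ev 13: PC=5 idx=1 pred=N actual=N -> ctr[1]=0
Ev 14: PC=5 idx=1 pred=N actual=N -> ctr[1]=0

Answer: N T N T T N T T T N N N N N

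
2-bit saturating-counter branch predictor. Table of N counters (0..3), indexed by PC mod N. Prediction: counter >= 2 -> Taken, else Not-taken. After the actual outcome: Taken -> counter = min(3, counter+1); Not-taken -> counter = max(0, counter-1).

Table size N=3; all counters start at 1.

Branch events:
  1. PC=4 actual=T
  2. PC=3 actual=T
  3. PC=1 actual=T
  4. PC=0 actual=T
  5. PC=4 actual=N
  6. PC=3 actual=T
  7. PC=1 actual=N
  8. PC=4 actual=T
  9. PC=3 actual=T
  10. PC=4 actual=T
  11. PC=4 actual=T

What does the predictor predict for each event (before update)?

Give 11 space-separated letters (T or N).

Answer: N N T T T T T N T T T

Derivation:
Ev 1: PC=4 idx=1 pred=N actual=T -> ctr[1]=2
Ev 2: PC=3 idx=0 pred=N actual=T -> ctr[0]=2
Ev 3: PC=1 idx=1 pred=T actual=T -> ctr[1]=3
Ev 4: PC=0 idx=0 pred=T actual=T -> ctr[0]=3
Ev 5: PC=4 idx=1 pred=T actual=N -> ctr[1]=2
Ev 6: PC=3 idx=0 pred=T actual=T -> ctr[0]=3
Ev 7: PC=1 idx=1 pred=T actual=N -> ctr[1]=1
Ev 8: PC=4 idx=1 pred=N actual=T -> ctr[1]=2
Ev 9: PC=3 idx=0 pred=T actual=T -> ctr[0]=3
Ev 10: PC=4 idx=1 pred=T actual=T -> ctr[1]=3
Ev 11: PC=4 idx=1 pred=T actual=T -> ctr[1]=3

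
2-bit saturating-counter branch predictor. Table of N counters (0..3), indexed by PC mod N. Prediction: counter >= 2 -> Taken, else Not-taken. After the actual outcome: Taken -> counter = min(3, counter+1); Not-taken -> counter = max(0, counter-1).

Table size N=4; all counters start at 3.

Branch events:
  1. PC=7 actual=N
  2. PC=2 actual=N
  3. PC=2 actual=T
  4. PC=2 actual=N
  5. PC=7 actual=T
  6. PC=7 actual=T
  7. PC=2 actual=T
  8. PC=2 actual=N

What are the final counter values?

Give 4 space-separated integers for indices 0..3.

Ev 1: PC=7 idx=3 pred=T actual=N -> ctr[3]=2
Ev 2: PC=2 idx=2 pred=T actual=N -> ctr[2]=2
Ev 3: PC=2 idx=2 pred=T actual=T -> ctr[2]=3
Ev 4: PC=2 idx=2 pred=T actual=N -> ctr[2]=2
Ev 5: PC=7 idx=3 pred=T actual=T -> ctr[3]=3
Ev 6: PC=7 idx=3 pred=T actual=T -> ctr[3]=3
Ev 7: PC=2 idx=2 pred=T actual=T -> ctr[2]=3
Ev 8: PC=2 idx=2 pred=T actual=N -> ctr[2]=2

Answer: 3 3 2 3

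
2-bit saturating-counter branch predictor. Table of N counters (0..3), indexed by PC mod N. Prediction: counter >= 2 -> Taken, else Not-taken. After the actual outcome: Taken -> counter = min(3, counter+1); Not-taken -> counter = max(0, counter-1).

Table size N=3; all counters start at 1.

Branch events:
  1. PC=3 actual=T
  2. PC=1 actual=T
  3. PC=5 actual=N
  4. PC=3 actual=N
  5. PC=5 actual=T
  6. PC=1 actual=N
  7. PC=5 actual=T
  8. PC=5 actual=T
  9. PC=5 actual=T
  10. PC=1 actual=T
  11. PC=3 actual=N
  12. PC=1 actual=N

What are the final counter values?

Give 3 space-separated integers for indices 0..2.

Ev 1: PC=3 idx=0 pred=N actual=T -> ctr[0]=2
Ev 2: PC=1 idx=1 pred=N actual=T -> ctr[1]=2
Ev 3: PC=5 idx=2 pred=N actual=N -> ctr[2]=0
Ev 4: PC=3 idx=0 pred=T actual=N -> ctr[0]=1
Ev 5: PC=5 idx=2 pred=N actual=T -> ctr[2]=1
Ev 6: PC=1 idx=1 pred=T actual=N -> ctr[1]=1
Ev 7: PC=5 idx=2 pred=N actual=T -> ctr[2]=2
Ev 8: PC=5 idx=2 pred=T actual=T -> ctr[2]=3
Ev 9: PC=5 idx=2 pred=T actual=T -> ctr[2]=3
Ev 10: PC=1 idx=1 pred=N actual=T -> ctr[1]=2
Ev 11: PC=3 idx=0 pred=N actual=N -> ctr[0]=0
Ev 12: PC=1 idx=1 pred=T actual=N -> ctr[1]=1

Answer: 0 1 3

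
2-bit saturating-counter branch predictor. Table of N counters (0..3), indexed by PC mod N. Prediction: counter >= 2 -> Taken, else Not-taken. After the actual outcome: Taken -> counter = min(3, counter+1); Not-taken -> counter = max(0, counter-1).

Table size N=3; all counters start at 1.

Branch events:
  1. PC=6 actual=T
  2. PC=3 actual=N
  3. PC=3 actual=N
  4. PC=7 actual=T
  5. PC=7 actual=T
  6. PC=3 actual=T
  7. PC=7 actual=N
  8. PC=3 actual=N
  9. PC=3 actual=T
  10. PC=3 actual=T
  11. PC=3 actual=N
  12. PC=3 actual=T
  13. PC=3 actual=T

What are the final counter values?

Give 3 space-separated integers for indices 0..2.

Answer: 3 2 1

Derivation:
Ev 1: PC=6 idx=0 pred=N actual=T -> ctr[0]=2
Ev 2: PC=3 idx=0 pred=T actual=N -> ctr[0]=1
Ev 3: PC=3 idx=0 pred=N actual=N -> ctr[0]=0
Ev 4: PC=7 idx=1 pred=N actual=T -> ctr[1]=2
Ev 5: PC=7 idx=1 pred=T actual=T -> ctr[1]=3
Ev 6: PC=3 idx=0 pred=N actual=T -> ctr[0]=1
Ev 7: PC=7 idx=1 pred=T actual=N -> ctr[1]=2
Ev 8: PC=3 idx=0 pred=N actual=N -> ctr[0]=0
Ev 9: PC=3 idx=0 pred=N actual=T -> ctr[0]=1
Ev 10: PC=3 idx=0 pred=N actual=T -> ctr[0]=2
Ev 11: PC=3 idx=0 pred=T actual=N -> ctr[0]=1
Ev 12: PC=3 idx=0 pred=N actual=T -> ctr[0]=2
Ev 13: PC=3 idx=0 pred=T actual=T -> ctr[0]=3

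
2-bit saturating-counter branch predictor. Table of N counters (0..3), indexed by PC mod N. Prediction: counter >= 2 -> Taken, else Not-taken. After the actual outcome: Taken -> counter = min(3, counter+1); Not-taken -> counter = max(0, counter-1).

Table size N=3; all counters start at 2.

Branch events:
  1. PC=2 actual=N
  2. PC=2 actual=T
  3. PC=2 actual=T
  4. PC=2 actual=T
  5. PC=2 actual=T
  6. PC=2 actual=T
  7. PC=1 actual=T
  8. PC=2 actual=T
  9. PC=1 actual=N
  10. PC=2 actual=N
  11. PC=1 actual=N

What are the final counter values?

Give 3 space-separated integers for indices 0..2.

Ev 1: PC=2 idx=2 pred=T actual=N -> ctr[2]=1
Ev 2: PC=2 idx=2 pred=N actual=T -> ctr[2]=2
Ev 3: PC=2 idx=2 pred=T actual=T -> ctr[2]=3
Ev 4: PC=2 idx=2 pred=T actual=T -> ctr[2]=3
Ev 5: PC=2 idx=2 pred=T actual=T -> ctr[2]=3
Ev 6: PC=2 idx=2 pred=T actual=T -> ctr[2]=3
Ev 7: PC=1 idx=1 pred=T actual=T -> ctr[1]=3
Ev 8: PC=2 idx=2 pred=T actual=T -> ctr[2]=3
Ev 9: PC=1 idx=1 pred=T actual=N -> ctr[1]=2
Ev 10: PC=2 idx=2 pred=T actual=N -> ctr[2]=2
Ev 11: PC=1 idx=1 pred=T actual=N -> ctr[1]=1

Answer: 2 1 2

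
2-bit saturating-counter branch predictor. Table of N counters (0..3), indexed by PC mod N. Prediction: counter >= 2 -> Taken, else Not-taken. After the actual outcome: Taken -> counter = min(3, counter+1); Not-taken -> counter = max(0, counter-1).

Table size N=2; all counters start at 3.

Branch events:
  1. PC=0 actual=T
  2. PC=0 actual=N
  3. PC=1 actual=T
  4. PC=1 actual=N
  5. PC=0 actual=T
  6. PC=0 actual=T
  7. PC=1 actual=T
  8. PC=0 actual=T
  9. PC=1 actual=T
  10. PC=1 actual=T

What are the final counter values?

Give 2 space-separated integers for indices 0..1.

Ev 1: PC=0 idx=0 pred=T actual=T -> ctr[0]=3
Ev 2: PC=0 idx=0 pred=T actual=N -> ctr[0]=2
Ev 3: PC=1 idx=1 pred=T actual=T -> ctr[1]=3
Ev 4: PC=1 idx=1 pred=T actual=N -> ctr[1]=2
Ev 5: PC=0 idx=0 pred=T actual=T -> ctr[0]=3
Ev 6: PC=0 idx=0 pred=T actual=T -> ctr[0]=3
Ev 7: PC=1 idx=1 pred=T actual=T -> ctr[1]=3
Ev 8: PC=0 idx=0 pred=T actual=T -> ctr[0]=3
Ev 9: PC=1 idx=1 pred=T actual=T -> ctr[1]=3
Ev 10: PC=1 idx=1 pred=T actual=T -> ctr[1]=3

Answer: 3 3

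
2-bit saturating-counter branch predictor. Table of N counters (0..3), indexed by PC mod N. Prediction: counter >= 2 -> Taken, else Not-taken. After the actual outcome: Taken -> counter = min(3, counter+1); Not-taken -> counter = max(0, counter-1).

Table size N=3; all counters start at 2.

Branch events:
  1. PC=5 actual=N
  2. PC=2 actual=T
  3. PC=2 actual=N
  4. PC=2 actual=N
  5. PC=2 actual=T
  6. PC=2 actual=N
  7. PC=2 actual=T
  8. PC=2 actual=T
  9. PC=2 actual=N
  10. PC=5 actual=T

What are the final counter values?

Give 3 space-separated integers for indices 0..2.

Answer: 2 2 2

Derivation:
Ev 1: PC=5 idx=2 pred=T actual=N -> ctr[2]=1
Ev 2: PC=2 idx=2 pred=N actual=T -> ctr[2]=2
Ev 3: PC=2 idx=2 pred=T actual=N -> ctr[2]=1
Ev 4: PC=2 idx=2 pred=N actual=N -> ctr[2]=0
Ev 5: PC=2 idx=2 pred=N actual=T -> ctr[2]=1
Ev 6: PC=2 idx=2 pred=N actual=N -> ctr[2]=0
Ev 7: PC=2 idx=2 pred=N actual=T -> ctr[2]=1
Ev 8: PC=2 idx=2 pred=N actual=T -> ctr[2]=2
Ev 9: PC=2 idx=2 pred=T actual=N -> ctr[2]=1
Ev 10: PC=5 idx=2 pred=N actual=T -> ctr[2]=2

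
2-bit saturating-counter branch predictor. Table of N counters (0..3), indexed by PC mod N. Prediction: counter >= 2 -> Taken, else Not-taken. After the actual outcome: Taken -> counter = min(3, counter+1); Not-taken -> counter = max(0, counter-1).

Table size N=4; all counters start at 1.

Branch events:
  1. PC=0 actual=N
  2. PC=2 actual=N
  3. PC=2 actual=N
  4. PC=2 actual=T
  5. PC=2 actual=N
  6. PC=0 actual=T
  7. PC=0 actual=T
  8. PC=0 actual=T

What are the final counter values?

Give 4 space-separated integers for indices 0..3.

Ev 1: PC=0 idx=0 pred=N actual=N -> ctr[0]=0
Ev 2: PC=2 idx=2 pred=N actual=N -> ctr[2]=0
Ev 3: PC=2 idx=2 pred=N actual=N -> ctr[2]=0
Ev 4: PC=2 idx=2 pred=N actual=T -> ctr[2]=1
Ev 5: PC=2 idx=2 pred=N actual=N -> ctr[2]=0
Ev 6: PC=0 idx=0 pred=N actual=T -> ctr[0]=1
Ev 7: PC=0 idx=0 pred=N actual=T -> ctr[0]=2
Ev 8: PC=0 idx=0 pred=T actual=T -> ctr[0]=3

Answer: 3 1 0 1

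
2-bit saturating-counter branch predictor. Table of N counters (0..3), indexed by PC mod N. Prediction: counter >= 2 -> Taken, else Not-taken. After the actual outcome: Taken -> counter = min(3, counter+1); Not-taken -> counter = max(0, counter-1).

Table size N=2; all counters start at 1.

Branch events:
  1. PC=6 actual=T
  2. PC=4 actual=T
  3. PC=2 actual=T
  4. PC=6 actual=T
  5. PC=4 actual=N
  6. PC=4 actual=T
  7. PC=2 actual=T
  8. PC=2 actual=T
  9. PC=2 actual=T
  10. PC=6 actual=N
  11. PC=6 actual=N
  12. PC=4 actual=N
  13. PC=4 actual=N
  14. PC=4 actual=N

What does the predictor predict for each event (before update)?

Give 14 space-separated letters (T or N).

Answer: N T T T T T T T T T T N N N

Derivation:
Ev 1: PC=6 idx=0 pred=N actual=T -> ctr[0]=2
Ev 2: PC=4 idx=0 pred=T actual=T -> ctr[0]=3
Ev 3: PC=2 idx=0 pred=T actual=T -> ctr[0]=3
Ev 4: PC=6 idx=0 pred=T actual=T -> ctr[0]=3
Ev 5: PC=4 idx=0 pred=T actual=N -> ctr[0]=2
Ev 6: PC=4 idx=0 pred=T actual=T -> ctr[0]=3
Ev 7: PC=2 idx=0 pred=T actual=T -> ctr[0]=3
Ev 8: PC=2 idx=0 pred=T actual=T -> ctr[0]=3
Ev 9: PC=2 idx=0 pred=T actual=T -> ctr[0]=3
Ev 10: PC=6 idx=0 pred=T actual=N -> ctr[0]=2
Ev 11: PC=6 idx=0 pred=T actual=N -> ctr[0]=1
Ev 12: PC=4 idx=0 pred=N actual=N -> ctr[0]=0
Ev 13: PC=4 idx=0 pred=N actual=N -> ctr[0]=0
Ev 14: PC=4 idx=0 pred=N actual=N -> ctr[0]=0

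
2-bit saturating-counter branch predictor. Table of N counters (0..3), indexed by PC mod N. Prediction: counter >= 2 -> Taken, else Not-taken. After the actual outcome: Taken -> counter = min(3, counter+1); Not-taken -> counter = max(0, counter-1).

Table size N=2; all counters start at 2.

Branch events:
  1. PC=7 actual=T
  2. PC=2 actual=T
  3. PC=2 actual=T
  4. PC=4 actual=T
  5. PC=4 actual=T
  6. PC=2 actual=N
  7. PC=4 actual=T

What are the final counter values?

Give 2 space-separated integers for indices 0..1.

Ev 1: PC=7 idx=1 pred=T actual=T -> ctr[1]=3
Ev 2: PC=2 idx=0 pred=T actual=T -> ctr[0]=3
Ev 3: PC=2 idx=0 pred=T actual=T -> ctr[0]=3
Ev 4: PC=4 idx=0 pred=T actual=T -> ctr[0]=3
Ev 5: PC=4 idx=0 pred=T actual=T -> ctr[0]=3
Ev 6: PC=2 idx=0 pred=T actual=N -> ctr[0]=2
Ev 7: PC=4 idx=0 pred=T actual=T -> ctr[0]=3

Answer: 3 3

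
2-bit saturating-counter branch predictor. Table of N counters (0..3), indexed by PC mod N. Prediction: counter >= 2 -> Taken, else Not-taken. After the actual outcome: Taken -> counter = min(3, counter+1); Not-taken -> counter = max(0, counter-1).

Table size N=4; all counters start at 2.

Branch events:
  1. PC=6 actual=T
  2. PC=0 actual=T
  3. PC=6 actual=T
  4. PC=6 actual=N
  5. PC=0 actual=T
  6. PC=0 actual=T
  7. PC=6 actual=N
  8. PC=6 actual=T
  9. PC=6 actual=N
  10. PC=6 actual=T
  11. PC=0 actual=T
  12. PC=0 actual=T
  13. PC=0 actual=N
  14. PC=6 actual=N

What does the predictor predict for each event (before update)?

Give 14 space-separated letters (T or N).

Answer: T T T T T T T N T N T T T T

Derivation:
Ev 1: PC=6 idx=2 pred=T actual=T -> ctr[2]=3
Ev 2: PC=0 idx=0 pred=T actual=T -> ctr[0]=3
Ev 3: PC=6 idx=2 pred=T actual=T -> ctr[2]=3
Ev 4: PC=6 idx=2 pred=T actual=N -> ctr[2]=2
Ev 5: PC=0 idx=0 pred=T actual=T -> ctr[0]=3
Ev 6: PC=0 idx=0 pred=T actual=T -> ctr[0]=3
Ev 7: PC=6 idx=2 pred=T actual=N -> ctr[2]=1
Ev 8: PC=6 idx=2 pred=N actual=T -> ctr[2]=2
Ev 9: PC=6 idx=2 pred=T actual=N -> ctr[2]=1
Ev 10: PC=6 idx=2 pred=N actual=T -> ctr[2]=2
Ev 11: PC=0 idx=0 pred=T actual=T -> ctr[0]=3
Ev 12: PC=0 idx=0 pred=T actual=T -> ctr[0]=3
Ev 13: PC=0 idx=0 pred=T actual=N -> ctr[0]=2
Ev 14: PC=6 idx=2 pred=T actual=N -> ctr[2]=1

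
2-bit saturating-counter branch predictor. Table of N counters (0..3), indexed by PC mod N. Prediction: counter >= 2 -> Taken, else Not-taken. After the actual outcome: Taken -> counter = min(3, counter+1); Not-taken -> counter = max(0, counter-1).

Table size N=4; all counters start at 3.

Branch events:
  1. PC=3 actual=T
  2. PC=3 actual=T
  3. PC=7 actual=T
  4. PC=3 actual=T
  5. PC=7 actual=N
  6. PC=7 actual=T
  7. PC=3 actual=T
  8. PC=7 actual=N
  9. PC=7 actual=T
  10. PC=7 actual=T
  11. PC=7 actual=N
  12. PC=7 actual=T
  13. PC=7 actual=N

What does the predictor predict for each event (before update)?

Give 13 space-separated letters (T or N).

Answer: T T T T T T T T T T T T T

Derivation:
Ev 1: PC=3 idx=3 pred=T actual=T -> ctr[3]=3
Ev 2: PC=3 idx=3 pred=T actual=T -> ctr[3]=3
Ev 3: PC=7 idx=3 pred=T actual=T -> ctr[3]=3
Ev 4: PC=3 idx=3 pred=T actual=T -> ctr[3]=3
Ev 5: PC=7 idx=3 pred=T actual=N -> ctr[3]=2
Ev 6: PC=7 idx=3 pred=T actual=T -> ctr[3]=3
Ev 7: PC=3 idx=3 pred=T actual=T -> ctr[3]=3
Ev 8: PC=7 idx=3 pred=T actual=N -> ctr[3]=2
Ev 9: PC=7 idx=3 pred=T actual=T -> ctr[3]=3
Ev 10: PC=7 idx=3 pred=T actual=T -> ctr[3]=3
Ev 11: PC=7 idx=3 pred=T actual=N -> ctr[3]=2
Ev 12: PC=7 idx=3 pred=T actual=T -> ctr[3]=3
Ev 13: PC=7 idx=3 pred=T actual=N -> ctr[3]=2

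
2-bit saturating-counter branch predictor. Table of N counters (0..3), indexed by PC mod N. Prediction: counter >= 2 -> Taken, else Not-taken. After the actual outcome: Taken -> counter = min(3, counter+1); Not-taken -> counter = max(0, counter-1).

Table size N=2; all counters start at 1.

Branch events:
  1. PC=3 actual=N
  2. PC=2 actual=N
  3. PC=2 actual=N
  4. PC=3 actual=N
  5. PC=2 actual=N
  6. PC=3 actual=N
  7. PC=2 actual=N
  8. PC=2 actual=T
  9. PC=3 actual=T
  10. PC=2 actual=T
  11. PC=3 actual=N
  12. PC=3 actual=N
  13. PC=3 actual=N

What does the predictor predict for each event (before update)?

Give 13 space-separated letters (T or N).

Answer: N N N N N N N N N N N N N

Derivation:
Ev 1: PC=3 idx=1 pred=N actual=N -> ctr[1]=0
Ev 2: PC=2 idx=0 pred=N actual=N -> ctr[0]=0
Ev 3: PC=2 idx=0 pred=N actual=N -> ctr[0]=0
Ev 4: PC=3 idx=1 pred=N actual=N -> ctr[1]=0
Ev 5: PC=2 idx=0 pred=N actual=N -> ctr[0]=0
Ev 6: PC=3 idx=1 pred=N actual=N -> ctr[1]=0
Ev 7: PC=2 idx=0 pred=N actual=N -> ctr[0]=0
Ev 8: PC=2 idx=0 pred=N actual=T -> ctr[0]=1
Ev 9: PC=3 idx=1 pred=N actual=T -> ctr[1]=1
Ev 10: PC=2 idx=0 pred=N actual=T -> ctr[0]=2
Ev 11: PC=3 idx=1 pred=N actual=N -> ctr[1]=0
Ev 12: PC=3 idx=1 pred=N actual=N -> ctr[1]=0
Ev 13: PC=3 idx=1 pred=N actual=N -> ctr[1]=0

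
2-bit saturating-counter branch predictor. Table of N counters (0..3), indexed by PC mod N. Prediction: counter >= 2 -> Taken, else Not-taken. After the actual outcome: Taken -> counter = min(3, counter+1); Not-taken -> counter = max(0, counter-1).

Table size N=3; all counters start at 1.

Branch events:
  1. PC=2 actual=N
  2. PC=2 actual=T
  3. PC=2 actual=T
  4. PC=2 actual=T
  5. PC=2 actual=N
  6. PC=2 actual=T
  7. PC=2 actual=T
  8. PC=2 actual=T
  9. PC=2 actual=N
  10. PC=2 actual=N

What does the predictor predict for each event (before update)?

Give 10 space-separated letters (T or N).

Answer: N N N T T T T T T T

Derivation:
Ev 1: PC=2 idx=2 pred=N actual=N -> ctr[2]=0
Ev 2: PC=2 idx=2 pred=N actual=T -> ctr[2]=1
Ev 3: PC=2 idx=2 pred=N actual=T -> ctr[2]=2
Ev 4: PC=2 idx=2 pred=T actual=T -> ctr[2]=3
Ev 5: PC=2 idx=2 pred=T actual=N -> ctr[2]=2
Ev 6: PC=2 idx=2 pred=T actual=T -> ctr[2]=3
Ev 7: PC=2 idx=2 pred=T actual=T -> ctr[2]=3
Ev 8: PC=2 idx=2 pred=T actual=T -> ctr[2]=3
Ev 9: PC=2 idx=2 pred=T actual=N -> ctr[2]=2
Ev 10: PC=2 idx=2 pred=T actual=N -> ctr[2]=1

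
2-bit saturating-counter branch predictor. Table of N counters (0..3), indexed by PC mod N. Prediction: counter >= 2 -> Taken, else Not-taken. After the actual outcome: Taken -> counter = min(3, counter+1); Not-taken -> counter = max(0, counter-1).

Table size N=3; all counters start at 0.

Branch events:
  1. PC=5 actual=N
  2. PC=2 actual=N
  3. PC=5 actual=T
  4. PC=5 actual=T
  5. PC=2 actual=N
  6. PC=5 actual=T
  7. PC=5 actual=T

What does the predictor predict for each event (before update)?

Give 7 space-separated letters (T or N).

Ev 1: PC=5 idx=2 pred=N actual=N -> ctr[2]=0
Ev 2: PC=2 idx=2 pred=N actual=N -> ctr[2]=0
Ev 3: PC=5 idx=2 pred=N actual=T -> ctr[2]=1
Ev 4: PC=5 idx=2 pred=N actual=T -> ctr[2]=2
Ev 5: PC=2 idx=2 pred=T actual=N -> ctr[2]=1
Ev 6: PC=5 idx=2 pred=N actual=T -> ctr[2]=2
Ev 7: PC=5 idx=2 pred=T actual=T -> ctr[2]=3

Answer: N N N N T N T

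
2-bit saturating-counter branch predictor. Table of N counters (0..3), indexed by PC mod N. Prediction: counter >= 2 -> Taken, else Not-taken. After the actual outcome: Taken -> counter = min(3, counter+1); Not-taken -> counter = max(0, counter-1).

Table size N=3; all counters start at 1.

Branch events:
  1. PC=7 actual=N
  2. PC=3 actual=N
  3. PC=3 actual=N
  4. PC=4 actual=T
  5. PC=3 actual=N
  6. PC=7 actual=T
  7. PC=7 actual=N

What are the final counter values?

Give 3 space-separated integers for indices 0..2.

Ev 1: PC=7 idx=1 pred=N actual=N -> ctr[1]=0
Ev 2: PC=3 idx=0 pred=N actual=N -> ctr[0]=0
Ev 3: PC=3 idx=0 pred=N actual=N -> ctr[0]=0
Ev 4: PC=4 idx=1 pred=N actual=T -> ctr[1]=1
Ev 5: PC=3 idx=0 pred=N actual=N -> ctr[0]=0
Ev 6: PC=7 idx=1 pred=N actual=T -> ctr[1]=2
Ev 7: PC=7 idx=1 pred=T actual=N -> ctr[1]=1

Answer: 0 1 1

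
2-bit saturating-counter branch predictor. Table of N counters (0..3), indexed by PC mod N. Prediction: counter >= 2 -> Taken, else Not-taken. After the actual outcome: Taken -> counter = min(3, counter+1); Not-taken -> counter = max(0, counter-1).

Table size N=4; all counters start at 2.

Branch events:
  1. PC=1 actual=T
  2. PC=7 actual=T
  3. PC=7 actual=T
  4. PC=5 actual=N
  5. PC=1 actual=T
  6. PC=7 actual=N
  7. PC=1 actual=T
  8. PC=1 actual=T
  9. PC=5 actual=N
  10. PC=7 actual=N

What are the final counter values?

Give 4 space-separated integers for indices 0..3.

Ev 1: PC=1 idx=1 pred=T actual=T -> ctr[1]=3
Ev 2: PC=7 idx=3 pred=T actual=T -> ctr[3]=3
Ev 3: PC=7 idx=3 pred=T actual=T -> ctr[3]=3
Ev 4: PC=5 idx=1 pred=T actual=N -> ctr[1]=2
Ev 5: PC=1 idx=1 pred=T actual=T -> ctr[1]=3
Ev 6: PC=7 idx=3 pred=T actual=N -> ctr[3]=2
Ev 7: PC=1 idx=1 pred=T actual=T -> ctr[1]=3
Ev 8: PC=1 idx=1 pred=T actual=T -> ctr[1]=3
Ev 9: PC=5 idx=1 pred=T actual=N -> ctr[1]=2
Ev 10: PC=7 idx=3 pred=T actual=N -> ctr[3]=1

Answer: 2 2 2 1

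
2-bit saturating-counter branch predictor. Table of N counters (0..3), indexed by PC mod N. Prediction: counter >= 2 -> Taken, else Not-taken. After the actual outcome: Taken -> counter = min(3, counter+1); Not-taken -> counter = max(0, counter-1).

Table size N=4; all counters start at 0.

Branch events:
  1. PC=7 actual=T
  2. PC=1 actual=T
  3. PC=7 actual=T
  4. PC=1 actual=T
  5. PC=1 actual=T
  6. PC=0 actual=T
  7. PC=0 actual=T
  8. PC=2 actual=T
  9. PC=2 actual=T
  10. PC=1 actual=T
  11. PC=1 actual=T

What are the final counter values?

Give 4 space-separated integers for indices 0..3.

Ev 1: PC=7 idx=3 pred=N actual=T -> ctr[3]=1
Ev 2: PC=1 idx=1 pred=N actual=T -> ctr[1]=1
Ev 3: PC=7 idx=3 pred=N actual=T -> ctr[3]=2
Ev 4: PC=1 idx=1 pred=N actual=T -> ctr[1]=2
Ev 5: PC=1 idx=1 pred=T actual=T -> ctr[1]=3
Ev 6: PC=0 idx=0 pred=N actual=T -> ctr[0]=1
Ev 7: PC=0 idx=0 pred=N actual=T -> ctr[0]=2
Ev 8: PC=2 idx=2 pred=N actual=T -> ctr[2]=1
Ev 9: PC=2 idx=2 pred=N actual=T -> ctr[2]=2
Ev 10: PC=1 idx=1 pred=T actual=T -> ctr[1]=3
Ev 11: PC=1 idx=1 pred=T actual=T -> ctr[1]=3

Answer: 2 3 2 2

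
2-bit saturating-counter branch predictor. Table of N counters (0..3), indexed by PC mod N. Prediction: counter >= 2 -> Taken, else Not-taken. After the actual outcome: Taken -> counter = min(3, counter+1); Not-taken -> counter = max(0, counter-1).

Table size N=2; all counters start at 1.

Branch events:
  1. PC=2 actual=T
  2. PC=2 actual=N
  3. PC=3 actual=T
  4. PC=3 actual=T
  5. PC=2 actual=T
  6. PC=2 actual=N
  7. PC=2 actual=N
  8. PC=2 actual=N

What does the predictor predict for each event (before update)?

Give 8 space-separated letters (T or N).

Answer: N T N T N T N N

Derivation:
Ev 1: PC=2 idx=0 pred=N actual=T -> ctr[0]=2
Ev 2: PC=2 idx=0 pred=T actual=N -> ctr[0]=1
Ev 3: PC=3 idx=1 pred=N actual=T -> ctr[1]=2
Ev 4: PC=3 idx=1 pred=T actual=T -> ctr[1]=3
Ev 5: PC=2 idx=0 pred=N actual=T -> ctr[0]=2
Ev 6: PC=2 idx=0 pred=T actual=N -> ctr[0]=1
Ev 7: PC=2 idx=0 pred=N actual=N -> ctr[0]=0
Ev 8: PC=2 idx=0 pred=N actual=N -> ctr[0]=0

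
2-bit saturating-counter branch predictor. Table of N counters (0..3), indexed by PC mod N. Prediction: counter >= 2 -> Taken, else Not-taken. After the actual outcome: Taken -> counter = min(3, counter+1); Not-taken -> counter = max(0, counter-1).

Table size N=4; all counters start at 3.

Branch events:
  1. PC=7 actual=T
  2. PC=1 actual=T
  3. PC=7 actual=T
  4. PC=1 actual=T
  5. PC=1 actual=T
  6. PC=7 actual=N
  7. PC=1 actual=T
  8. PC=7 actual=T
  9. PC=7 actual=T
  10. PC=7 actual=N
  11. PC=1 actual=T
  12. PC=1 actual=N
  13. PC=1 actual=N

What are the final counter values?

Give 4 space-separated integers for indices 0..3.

Answer: 3 1 3 2

Derivation:
Ev 1: PC=7 idx=3 pred=T actual=T -> ctr[3]=3
Ev 2: PC=1 idx=1 pred=T actual=T -> ctr[1]=3
Ev 3: PC=7 idx=3 pred=T actual=T -> ctr[3]=3
Ev 4: PC=1 idx=1 pred=T actual=T -> ctr[1]=3
Ev 5: PC=1 idx=1 pred=T actual=T -> ctr[1]=3
Ev 6: PC=7 idx=3 pred=T actual=N -> ctr[3]=2
Ev 7: PC=1 idx=1 pred=T actual=T -> ctr[1]=3
Ev 8: PC=7 idx=3 pred=T actual=T -> ctr[3]=3
Ev 9: PC=7 idx=3 pred=T actual=T -> ctr[3]=3
Ev 10: PC=7 idx=3 pred=T actual=N -> ctr[3]=2
Ev 11: PC=1 idx=1 pred=T actual=T -> ctr[1]=3
Ev 12: PC=1 idx=1 pred=T actual=N -> ctr[1]=2
Ev 13: PC=1 idx=1 pred=T actual=N -> ctr[1]=1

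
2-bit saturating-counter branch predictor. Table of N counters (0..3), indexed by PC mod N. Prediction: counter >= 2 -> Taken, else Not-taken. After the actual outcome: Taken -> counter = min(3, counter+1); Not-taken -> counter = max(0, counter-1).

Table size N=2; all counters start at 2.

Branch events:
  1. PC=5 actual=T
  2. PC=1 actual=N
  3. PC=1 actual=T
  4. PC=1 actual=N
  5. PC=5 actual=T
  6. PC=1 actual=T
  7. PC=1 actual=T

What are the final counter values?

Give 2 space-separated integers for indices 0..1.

Answer: 2 3

Derivation:
Ev 1: PC=5 idx=1 pred=T actual=T -> ctr[1]=3
Ev 2: PC=1 idx=1 pred=T actual=N -> ctr[1]=2
Ev 3: PC=1 idx=1 pred=T actual=T -> ctr[1]=3
Ev 4: PC=1 idx=1 pred=T actual=N -> ctr[1]=2
Ev 5: PC=5 idx=1 pred=T actual=T -> ctr[1]=3
Ev 6: PC=1 idx=1 pred=T actual=T -> ctr[1]=3
Ev 7: PC=1 idx=1 pred=T actual=T -> ctr[1]=3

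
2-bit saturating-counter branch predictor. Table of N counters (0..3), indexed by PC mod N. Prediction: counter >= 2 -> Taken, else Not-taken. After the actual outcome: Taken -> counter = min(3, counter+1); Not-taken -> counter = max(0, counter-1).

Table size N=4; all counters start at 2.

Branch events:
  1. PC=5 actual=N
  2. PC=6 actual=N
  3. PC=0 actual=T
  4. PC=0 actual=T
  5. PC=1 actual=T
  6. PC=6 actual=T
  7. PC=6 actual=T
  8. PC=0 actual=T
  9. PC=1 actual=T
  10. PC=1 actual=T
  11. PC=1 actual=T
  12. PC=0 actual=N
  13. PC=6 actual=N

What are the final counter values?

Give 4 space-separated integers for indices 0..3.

Ev 1: PC=5 idx=1 pred=T actual=N -> ctr[1]=1
Ev 2: PC=6 idx=2 pred=T actual=N -> ctr[2]=1
Ev 3: PC=0 idx=0 pred=T actual=T -> ctr[0]=3
Ev 4: PC=0 idx=0 pred=T actual=T -> ctr[0]=3
Ev 5: PC=1 idx=1 pred=N actual=T -> ctr[1]=2
Ev 6: PC=6 idx=2 pred=N actual=T -> ctr[2]=2
Ev 7: PC=6 idx=2 pred=T actual=T -> ctr[2]=3
Ev 8: PC=0 idx=0 pred=T actual=T -> ctr[0]=3
Ev 9: PC=1 idx=1 pred=T actual=T -> ctr[1]=3
Ev 10: PC=1 idx=1 pred=T actual=T -> ctr[1]=3
Ev 11: PC=1 idx=1 pred=T actual=T -> ctr[1]=3
Ev 12: PC=0 idx=0 pred=T actual=N -> ctr[0]=2
Ev 13: PC=6 idx=2 pred=T actual=N -> ctr[2]=2

Answer: 2 3 2 2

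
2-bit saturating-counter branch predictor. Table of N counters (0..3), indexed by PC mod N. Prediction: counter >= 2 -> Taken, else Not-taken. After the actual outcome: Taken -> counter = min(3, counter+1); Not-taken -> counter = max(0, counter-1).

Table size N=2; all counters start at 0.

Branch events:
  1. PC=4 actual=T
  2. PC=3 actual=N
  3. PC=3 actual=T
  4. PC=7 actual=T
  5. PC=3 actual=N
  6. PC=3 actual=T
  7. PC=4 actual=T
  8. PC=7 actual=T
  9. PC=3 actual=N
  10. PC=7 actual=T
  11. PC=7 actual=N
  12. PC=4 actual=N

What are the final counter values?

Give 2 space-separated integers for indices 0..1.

Answer: 1 2

Derivation:
Ev 1: PC=4 idx=0 pred=N actual=T -> ctr[0]=1
Ev 2: PC=3 idx=1 pred=N actual=N -> ctr[1]=0
Ev 3: PC=3 idx=1 pred=N actual=T -> ctr[1]=1
Ev 4: PC=7 idx=1 pred=N actual=T -> ctr[1]=2
Ev 5: PC=3 idx=1 pred=T actual=N -> ctr[1]=1
Ev 6: PC=3 idx=1 pred=N actual=T -> ctr[1]=2
Ev 7: PC=4 idx=0 pred=N actual=T -> ctr[0]=2
Ev 8: PC=7 idx=1 pred=T actual=T -> ctr[1]=3
Ev 9: PC=3 idx=1 pred=T actual=N -> ctr[1]=2
Ev 10: PC=7 idx=1 pred=T actual=T -> ctr[1]=3
Ev 11: PC=7 idx=1 pred=T actual=N -> ctr[1]=2
Ev 12: PC=4 idx=0 pred=T actual=N -> ctr[0]=1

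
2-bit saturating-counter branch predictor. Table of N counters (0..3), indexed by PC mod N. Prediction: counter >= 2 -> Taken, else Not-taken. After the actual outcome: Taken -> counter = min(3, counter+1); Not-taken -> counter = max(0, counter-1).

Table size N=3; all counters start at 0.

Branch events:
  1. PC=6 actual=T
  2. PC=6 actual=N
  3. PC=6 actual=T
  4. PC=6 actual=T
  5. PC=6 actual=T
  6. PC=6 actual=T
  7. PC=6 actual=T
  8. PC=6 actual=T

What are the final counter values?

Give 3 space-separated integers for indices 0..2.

Ev 1: PC=6 idx=0 pred=N actual=T -> ctr[0]=1
Ev 2: PC=6 idx=0 pred=N actual=N -> ctr[0]=0
Ev 3: PC=6 idx=0 pred=N actual=T -> ctr[0]=1
Ev 4: PC=6 idx=0 pred=N actual=T -> ctr[0]=2
Ev 5: PC=6 idx=0 pred=T actual=T -> ctr[0]=3
Ev 6: PC=6 idx=0 pred=T actual=T -> ctr[0]=3
Ev 7: PC=6 idx=0 pred=T actual=T -> ctr[0]=3
Ev 8: PC=6 idx=0 pred=T actual=T -> ctr[0]=3

Answer: 3 0 0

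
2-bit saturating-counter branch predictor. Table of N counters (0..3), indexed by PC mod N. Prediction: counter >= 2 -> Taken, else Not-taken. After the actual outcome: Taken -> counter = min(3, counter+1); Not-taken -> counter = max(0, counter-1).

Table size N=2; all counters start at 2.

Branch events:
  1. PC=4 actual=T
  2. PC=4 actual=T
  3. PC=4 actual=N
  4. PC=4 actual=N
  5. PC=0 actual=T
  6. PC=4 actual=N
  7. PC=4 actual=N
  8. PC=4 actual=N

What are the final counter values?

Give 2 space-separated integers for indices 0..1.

Ev 1: PC=4 idx=0 pred=T actual=T -> ctr[0]=3
Ev 2: PC=4 idx=0 pred=T actual=T -> ctr[0]=3
Ev 3: PC=4 idx=0 pred=T actual=N -> ctr[0]=2
Ev 4: PC=4 idx=0 pred=T actual=N -> ctr[0]=1
Ev 5: PC=0 idx=0 pred=N actual=T -> ctr[0]=2
Ev 6: PC=4 idx=0 pred=T actual=N -> ctr[0]=1
Ev 7: PC=4 idx=0 pred=N actual=N -> ctr[0]=0
Ev 8: PC=4 idx=0 pred=N actual=N -> ctr[0]=0

Answer: 0 2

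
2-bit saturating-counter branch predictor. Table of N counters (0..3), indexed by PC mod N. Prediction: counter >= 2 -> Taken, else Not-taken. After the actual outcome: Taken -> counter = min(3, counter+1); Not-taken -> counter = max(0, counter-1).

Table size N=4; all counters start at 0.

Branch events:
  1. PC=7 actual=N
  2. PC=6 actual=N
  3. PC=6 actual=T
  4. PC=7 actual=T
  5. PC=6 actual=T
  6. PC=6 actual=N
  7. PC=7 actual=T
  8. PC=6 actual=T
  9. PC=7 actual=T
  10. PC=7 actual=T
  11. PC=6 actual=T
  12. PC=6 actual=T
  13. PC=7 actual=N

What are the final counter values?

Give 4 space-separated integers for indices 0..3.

Ev 1: PC=7 idx=3 pred=N actual=N -> ctr[3]=0
Ev 2: PC=6 idx=2 pred=N actual=N -> ctr[2]=0
Ev 3: PC=6 idx=2 pred=N actual=T -> ctr[2]=1
Ev 4: PC=7 idx=3 pred=N actual=T -> ctr[3]=1
Ev 5: PC=6 idx=2 pred=N actual=T -> ctr[2]=2
Ev 6: PC=6 idx=2 pred=T actual=N -> ctr[2]=1
Ev 7: PC=7 idx=3 pred=N actual=T -> ctr[3]=2
Ev 8: PC=6 idx=2 pred=N actual=T -> ctr[2]=2
Ev 9: PC=7 idx=3 pred=T actual=T -> ctr[3]=3
Ev 10: PC=7 idx=3 pred=T actual=T -> ctr[3]=3
Ev 11: PC=6 idx=2 pred=T actual=T -> ctr[2]=3
Ev 12: PC=6 idx=2 pred=T actual=T -> ctr[2]=3
Ev 13: PC=7 idx=3 pred=T actual=N -> ctr[3]=2

Answer: 0 0 3 2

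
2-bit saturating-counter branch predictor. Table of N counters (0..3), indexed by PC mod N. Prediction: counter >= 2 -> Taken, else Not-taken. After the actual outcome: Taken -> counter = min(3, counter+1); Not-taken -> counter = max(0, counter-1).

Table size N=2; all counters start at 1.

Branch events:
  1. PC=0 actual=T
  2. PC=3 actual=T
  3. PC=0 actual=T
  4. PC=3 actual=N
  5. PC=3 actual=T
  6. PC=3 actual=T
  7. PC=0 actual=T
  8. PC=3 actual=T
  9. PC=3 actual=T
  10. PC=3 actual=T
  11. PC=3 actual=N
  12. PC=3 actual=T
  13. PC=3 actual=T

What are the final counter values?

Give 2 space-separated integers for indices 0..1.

Ev 1: PC=0 idx=0 pred=N actual=T -> ctr[0]=2
Ev 2: PC=3 idx=1 pred=N actual=T -> ctr[1]=2
Ev 3: PC=0 idx=0 pred=T actual=T -> ctr[0]=3
Ev 4: PC=3 idx=1 pred=T actual=N -> ctr[1]=1
Ev 5: PC=3 idx=1 pred=N actual=T -> ctr[1]=2
Ev 6: PC=3 idx=1 pred=T actual=T -> ctr[1]=3
Ev 7: PC=0 idx=0 pred=T actual=T -> ctr[0]=3
Ev 8: PC=3 idx=1 pred=T actual=T -> ctr[1]=3
Ev 9: PC=3 idx=1 pred=T actual=T -> ctr[1]=3
Ev 10: PC=3 idx=1 pred=T actual=T -> ctr[1]=3
Ev 11: PC=3 idx=1 pred=T actual=N -> ctr[1]=2
Ev 12: PC=3 idx=1 pred=T actual=T -> ctr[1]=3
Ev 13: PC=3 idx=1 pred=T actual=T -> ctr[1]=3

Answer: 3 3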